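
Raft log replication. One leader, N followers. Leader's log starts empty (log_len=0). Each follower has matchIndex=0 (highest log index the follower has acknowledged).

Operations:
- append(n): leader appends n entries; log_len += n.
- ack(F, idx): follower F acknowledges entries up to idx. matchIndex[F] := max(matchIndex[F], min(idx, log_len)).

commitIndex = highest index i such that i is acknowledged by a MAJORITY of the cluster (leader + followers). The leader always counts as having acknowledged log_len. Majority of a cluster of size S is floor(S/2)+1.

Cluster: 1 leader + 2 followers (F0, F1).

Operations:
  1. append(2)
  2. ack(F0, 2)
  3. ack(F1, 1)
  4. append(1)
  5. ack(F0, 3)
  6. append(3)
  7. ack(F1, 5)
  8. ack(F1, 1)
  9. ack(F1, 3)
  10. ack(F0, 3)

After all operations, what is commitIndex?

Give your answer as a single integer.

Answer: 5

Derivation:
Op 1: append 2 -> log_len=2
Op 2: F0 acks idx 2 -> match: F0=2 F1=0; commitIndex=2
Op 3: F1 acks idx 1 -> match: F0=2 F1=1; commitIndex=2
Op 4: append 1 -> log_len=3
Op 5: F0 acks idx 3 -> match: F0=3 F1=1; commitIndex=3
Op 6: append 3 -> log_len=6
Op 7: F1 acks idx 5 -> match: F0=3 F1=5; commitIndex=5
Op 8: F1 acks idx 1 -> match: F0=3 F1=5; commitIndex=5
Op 9: F1 acks idx 3 -> match: F0=3 F1=5; commitIndex=5
Op 10: F0 acks idx 3 -> match: F0=3 F1=5; commitIndex=5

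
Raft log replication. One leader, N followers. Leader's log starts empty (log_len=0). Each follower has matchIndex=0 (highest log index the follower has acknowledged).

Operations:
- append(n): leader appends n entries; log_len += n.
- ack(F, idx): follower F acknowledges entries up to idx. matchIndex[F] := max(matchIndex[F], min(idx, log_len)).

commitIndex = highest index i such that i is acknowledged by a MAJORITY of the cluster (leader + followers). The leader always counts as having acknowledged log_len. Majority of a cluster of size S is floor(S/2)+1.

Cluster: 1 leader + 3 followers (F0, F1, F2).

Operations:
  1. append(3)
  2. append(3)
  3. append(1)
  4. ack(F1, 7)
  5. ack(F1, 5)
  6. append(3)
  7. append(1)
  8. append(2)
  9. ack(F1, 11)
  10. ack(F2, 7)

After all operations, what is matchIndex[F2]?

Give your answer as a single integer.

Op 1: append 3 -> log_len=3
Op 2: append 3 -> log_len=6
Op 3: append 1 -> log_len=7
Op 4: F1 acks idx 7 -> match: F0=0 F1=7 F2=0; commitIndex=0
Op 5: F1 acks idx 5 -> match: F0=0 F1=7 F2=0; commitIndex=0
Op 6: append 3 -> log_len=10
Op 7: append 1 -> log_len=11
Op 8: append 2 -> log_len=13
Op 9: F1 acks idx 11 -> match: F0=0 F1=11 F2=0; commitIndex=0
Op 10: F2 acks idx 7 -> match: F0=0 F1=11 F2=7; commitIndex=7

Answer: 7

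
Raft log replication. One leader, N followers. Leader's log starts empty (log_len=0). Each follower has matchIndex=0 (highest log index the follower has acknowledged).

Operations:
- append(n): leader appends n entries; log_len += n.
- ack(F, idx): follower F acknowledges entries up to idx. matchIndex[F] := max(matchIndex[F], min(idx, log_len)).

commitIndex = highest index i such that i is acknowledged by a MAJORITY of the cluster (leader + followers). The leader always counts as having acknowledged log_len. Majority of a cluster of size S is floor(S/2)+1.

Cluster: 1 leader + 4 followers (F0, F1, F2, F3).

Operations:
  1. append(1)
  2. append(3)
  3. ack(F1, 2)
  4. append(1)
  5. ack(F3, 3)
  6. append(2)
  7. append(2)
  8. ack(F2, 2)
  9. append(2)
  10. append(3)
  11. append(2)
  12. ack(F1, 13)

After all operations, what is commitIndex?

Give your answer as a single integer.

Answer: 3

Derivation:
Op 1: append 1 -> log_len=1
Op 2: append 3 -> log_len=4
Op 3: F1 acks idx 2 -> match: F0=0 F1=2 F2=0 F3=0; commitIndex=0
Op 4: append 1 -> log_len=5
Op 5: F3 acks idx 3 -> match: F0=0 F1=2 F2=0 F3=3; commitIndex=2
Op 6: append 2 -> log_len=7
Op 7: append 2 -> log_len=9
Op 8: F2 acks idx 2 -> match: F0=0 F1=2 F2=2 F3=3; commitIndex=2
Op 9: append 2 -> log_len=11
Op 10: append 3 -> log_len=14
Op 11: append 2 -> log_len=16
Op 12: F1 acks idx 13 -> match: F0=0 F1=13 F2=2 F3=3; commitIndex=3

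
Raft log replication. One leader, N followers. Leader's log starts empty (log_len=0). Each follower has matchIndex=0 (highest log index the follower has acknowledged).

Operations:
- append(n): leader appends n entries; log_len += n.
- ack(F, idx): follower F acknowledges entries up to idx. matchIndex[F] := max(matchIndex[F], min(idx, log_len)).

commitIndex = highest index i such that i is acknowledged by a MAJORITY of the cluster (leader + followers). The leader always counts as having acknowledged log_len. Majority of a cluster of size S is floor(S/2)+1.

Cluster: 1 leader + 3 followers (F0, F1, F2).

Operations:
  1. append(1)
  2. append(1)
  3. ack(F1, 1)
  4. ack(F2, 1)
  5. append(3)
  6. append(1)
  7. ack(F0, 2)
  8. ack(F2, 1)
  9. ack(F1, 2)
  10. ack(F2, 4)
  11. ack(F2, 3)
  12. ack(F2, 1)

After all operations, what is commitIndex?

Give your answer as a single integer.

Answer: 2

Derivation:
Op 1: append 1 -> log_len=1
Op 2: append 1 -> log_len=2
Op 3: F1 acks idx 1 -> match: F0=0 F1=1 F2=0; commitIndex=0
Op 4: F2 acks idx 1 -> match: F0=0 F1=1 F2=1; commitIndex=1
Op 5: append 3 -> log_len=5
Op 6: append 1 -> log_len=6
Op 7: F0 acks idx 2 -> match: F0=2 F1=1 F2=1; commitIndex=1
Op 8: F2 acks idx 1 -> match: F0=2 F1=1 F2=1; commitIndex=1
Op 9: F1 acks idx 2 -> match: F0=2 F1=2 F2=1; commitIndex=2
Op 10: F2 acks idx 4 -> match: F0=2 F1=2 F2=4; commitIndex=2
Op 11: F2 acks idx 3 -> match: F0=2 F1=2 F2=4; commitIndex=2
Op 12: F2 acks idx 1 -> match: F0=2 F1=2 F2=4; commitIndex=2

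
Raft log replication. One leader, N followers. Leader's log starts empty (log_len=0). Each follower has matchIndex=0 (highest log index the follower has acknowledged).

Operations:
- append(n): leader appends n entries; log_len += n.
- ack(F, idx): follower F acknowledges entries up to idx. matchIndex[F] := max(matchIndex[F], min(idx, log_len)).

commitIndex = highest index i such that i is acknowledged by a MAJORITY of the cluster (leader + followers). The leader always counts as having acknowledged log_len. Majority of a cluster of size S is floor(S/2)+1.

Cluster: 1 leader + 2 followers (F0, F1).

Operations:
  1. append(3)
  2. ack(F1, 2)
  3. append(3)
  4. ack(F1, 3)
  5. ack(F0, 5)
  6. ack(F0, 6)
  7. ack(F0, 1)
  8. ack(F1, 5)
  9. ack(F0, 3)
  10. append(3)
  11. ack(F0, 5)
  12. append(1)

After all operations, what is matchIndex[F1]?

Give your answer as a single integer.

Answer: 5

Derivation:
Op 1: append 3 -> log_len=3
Op 2: F1 acks idx 2 -> match: F0=0 F1=2; commitIndex=2
Op 3: append 3 -> log_len=6
Op 4: F1 acks idx 3 -> match: F0=0 F1=3; commitIndex=3
Op 5: F0 acks idx 5 -> match: F0=5 F1=3; commitIndex=5
Op 6: F0 acks idx 6 -> match: F0=6 F1=3; commitIndex=6
Op 7: F0 acks idx 1 -> match: F0=6 F1=3; commitIndex=6
Op 8: F1 acks idx 5 -> match: F0=6 F1=5; commitIndex=6
Op 9: F0 acks idx 3 -> match: F0=6 F1=5; commitIndex=6
Op 10: append 3 -> log_len=9
Op 11: F0 acks idx 5 -> match: F0=6 F1=5; commitIndex=6
Op 12: append 1 -> log_len=10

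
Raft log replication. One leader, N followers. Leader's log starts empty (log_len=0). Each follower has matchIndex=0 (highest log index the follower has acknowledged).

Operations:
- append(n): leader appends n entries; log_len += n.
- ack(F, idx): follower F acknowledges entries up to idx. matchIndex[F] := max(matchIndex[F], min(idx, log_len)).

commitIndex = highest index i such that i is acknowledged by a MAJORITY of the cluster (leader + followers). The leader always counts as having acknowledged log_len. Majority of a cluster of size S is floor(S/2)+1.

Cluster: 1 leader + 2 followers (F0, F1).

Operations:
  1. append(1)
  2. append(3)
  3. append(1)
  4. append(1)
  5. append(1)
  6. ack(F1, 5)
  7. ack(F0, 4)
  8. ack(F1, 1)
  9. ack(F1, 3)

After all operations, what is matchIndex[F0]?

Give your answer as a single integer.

Op 1: append 1 -> log_len=1
Op 2: append 3 -> log_len=4
Op 3: append 1 -> log_len=5
Op 4: append 1 -> log_len=6
Op 5: append 1 -> log_len=7
Op 6: F1 acks idx 5 -> match: F0=0 F1=5; commitIndex=5
Op 7: F0 acks idx 4 -> match: F0=4 F1=5; commitIndex=5
Op 8: F1 acks idx 1 -> match: F0=4 F1=5; commitIndex=5
Op 9: F1 acks idx 3 -> match: F0=4 F1=5; commitIndex=5

Answer: 4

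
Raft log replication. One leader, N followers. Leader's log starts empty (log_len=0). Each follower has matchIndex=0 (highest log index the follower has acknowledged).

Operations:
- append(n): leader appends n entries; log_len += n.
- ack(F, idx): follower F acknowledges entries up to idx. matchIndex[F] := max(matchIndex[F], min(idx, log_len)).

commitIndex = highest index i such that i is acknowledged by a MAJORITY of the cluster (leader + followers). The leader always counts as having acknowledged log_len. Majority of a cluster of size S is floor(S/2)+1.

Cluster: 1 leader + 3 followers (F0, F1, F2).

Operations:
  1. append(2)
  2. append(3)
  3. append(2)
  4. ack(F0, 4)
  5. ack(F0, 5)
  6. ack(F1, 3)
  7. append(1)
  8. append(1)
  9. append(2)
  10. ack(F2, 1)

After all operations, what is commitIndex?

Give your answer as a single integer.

Answer: 3

Derivation:
Op 1: append 2 -> log_len=2
Op 2: append 3 -> log_len=5
Op 3: append 2 -> log_len=7
Op 4: F0 acks idx 4 -> match: F0=4 F1=0 F2=0; commitIndex=0
Op 5: F0 acks idx 5 -> match: F0=5 F1=0 F2=0; commitIndex=0
Op 6: F1 acks idx 3 -> match: F0=5 F1=3 F2=0; commitIndex=3
Op 7: append 1 -> log_len=8
Op 8: append 1 -> log_len=9
Op 9: append 2 -> log_len=11
Op 10: F2 acks idx 1 -> match: F0=5 F1=3 F2=1; commitIndex=3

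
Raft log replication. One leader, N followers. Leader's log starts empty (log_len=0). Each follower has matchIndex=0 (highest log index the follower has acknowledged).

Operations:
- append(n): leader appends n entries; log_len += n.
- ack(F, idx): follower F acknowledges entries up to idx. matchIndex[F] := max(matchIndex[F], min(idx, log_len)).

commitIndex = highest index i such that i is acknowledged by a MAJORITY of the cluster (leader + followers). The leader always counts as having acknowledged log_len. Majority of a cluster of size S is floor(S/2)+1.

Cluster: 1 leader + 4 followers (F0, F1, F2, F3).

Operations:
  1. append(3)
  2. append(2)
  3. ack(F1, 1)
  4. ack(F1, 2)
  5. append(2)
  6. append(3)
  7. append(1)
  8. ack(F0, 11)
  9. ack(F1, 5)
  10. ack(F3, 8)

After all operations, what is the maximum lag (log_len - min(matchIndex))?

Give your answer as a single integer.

Op 1: append 3 -> log_len=3
Op 2: append 2 -> log_len=5
Op 3: F1 acks idx 1 -> match: F0=0 F1=1 F2=0 F3=0; commitIndex=0
Op 4: F1 acks idx 2 -> match: F0=0 F1=2 F2=0 F3=0; commitIndex=0
Op 5: append 2 -> log_len=7
Op 6: append 3 -> log_len=10
Op 7: append 1 -> log_len=11
Op 8: F0 acks idx 11 -> match: F0=11 F1=2 F2=0 F3=0; commitIndex=2
Op 9: F1 acks idx 5 -> match: F0=11 F1=5 F2=0 F3=0; commitIndex=5
Op 10: F3 acks idx 8 -> match: F0=11 F1=5 F2=0 F3=8; commitIndex=8

Answer: 11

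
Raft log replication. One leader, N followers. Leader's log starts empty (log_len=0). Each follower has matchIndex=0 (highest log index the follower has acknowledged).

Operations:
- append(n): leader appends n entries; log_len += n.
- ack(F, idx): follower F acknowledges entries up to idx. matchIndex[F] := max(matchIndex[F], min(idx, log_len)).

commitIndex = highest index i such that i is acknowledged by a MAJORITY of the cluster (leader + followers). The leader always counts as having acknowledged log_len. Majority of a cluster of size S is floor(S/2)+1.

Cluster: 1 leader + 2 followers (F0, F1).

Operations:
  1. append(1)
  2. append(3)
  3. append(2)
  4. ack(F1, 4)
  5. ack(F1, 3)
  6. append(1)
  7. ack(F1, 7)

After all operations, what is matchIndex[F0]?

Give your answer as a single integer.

Answer: 0

Derivation:
Op 1: append 1 -> log_len=1
Op 2: append 3 -> log_len=4
Op 3: append 2 -> log_len=6
Op 4: F1 acks idx 4 -> match: F0=0 F1=4; commitIndex=4
Op 5: F1 acks idx 3 -> match: F0=0 F1=4; commitIndex=4
Op 6: append 1 -> log_len=7
Op 7: F1 acks idx 7 -> match: F0=0 F1=7; commitIndex=7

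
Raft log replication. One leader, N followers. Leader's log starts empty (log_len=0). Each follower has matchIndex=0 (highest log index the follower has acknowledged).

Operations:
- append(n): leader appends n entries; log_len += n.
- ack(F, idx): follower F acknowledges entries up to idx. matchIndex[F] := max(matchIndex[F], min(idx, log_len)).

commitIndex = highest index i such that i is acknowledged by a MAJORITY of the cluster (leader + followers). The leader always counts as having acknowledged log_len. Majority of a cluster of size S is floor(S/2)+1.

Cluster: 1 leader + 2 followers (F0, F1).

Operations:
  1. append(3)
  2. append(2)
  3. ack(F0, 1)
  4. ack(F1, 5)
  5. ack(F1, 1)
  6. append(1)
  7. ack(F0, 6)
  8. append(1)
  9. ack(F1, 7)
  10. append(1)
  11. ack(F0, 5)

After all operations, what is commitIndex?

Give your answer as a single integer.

Answer: 7

Derivation:
Op 1: append 3 -> log_len=3
Op 2: append 2 -> log_len=5
Op 3: F0 acks idx 1 -> match: F0=1 F1=0; commitIndex=1
Op 4: F1 acks idx 5 -> match: F0=1 F1=5; commitIndex=5
Op 5: F1 acks idx 1 -> match: F0=1 F1=5; commitIndex=5
Op 6: append 1 -> log_len=6
Op 7: F0 acks idx 6 -> match: F0=6 F1=5; commitIndex=6
Op 8: append 1 -> log_len=7
Op 9: F1 acks idx 7 -> match: F0=6 F1=7; commitIndex=7
Op 10: append 1 -> log_len=8
Op 11: F0 acks idx 5 -> match: F0=6 F1=7; commitIndex=7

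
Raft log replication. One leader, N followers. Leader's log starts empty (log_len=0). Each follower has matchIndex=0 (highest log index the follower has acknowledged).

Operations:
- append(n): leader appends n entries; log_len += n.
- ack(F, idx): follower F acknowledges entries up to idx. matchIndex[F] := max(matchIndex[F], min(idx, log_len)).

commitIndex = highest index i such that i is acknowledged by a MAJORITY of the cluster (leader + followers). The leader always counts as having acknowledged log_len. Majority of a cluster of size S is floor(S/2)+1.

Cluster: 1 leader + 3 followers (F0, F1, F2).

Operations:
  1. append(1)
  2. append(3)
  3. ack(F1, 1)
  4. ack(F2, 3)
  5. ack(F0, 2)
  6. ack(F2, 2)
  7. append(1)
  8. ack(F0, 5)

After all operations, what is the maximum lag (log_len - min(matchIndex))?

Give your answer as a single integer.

Answer: 4

Derivation:
Op 1: append 1 -> log_len=1
Op 2: append 3 -> log_len=4
Op 3: F1 acks idx 1 -> match: F0=0 F1=1 F2=0; commitIndex=0
Op 4: F2 acks idx 3 -> match: F0=0 F1=1 F2=3; commitIndex=1
Op 5: F0 acks idx 2 -> match: F0=2 F1=1 F2=3; commitIndex=2
Op 6: F2 acks idx 2 -> match: F0=2 F1=1 F2=3; commitIndex=2
Op 7: append 1 -> log_len=5
Op 8: F0 acks idx 5 -> match: F0=5 F1=1 F2=3; commitIndex=3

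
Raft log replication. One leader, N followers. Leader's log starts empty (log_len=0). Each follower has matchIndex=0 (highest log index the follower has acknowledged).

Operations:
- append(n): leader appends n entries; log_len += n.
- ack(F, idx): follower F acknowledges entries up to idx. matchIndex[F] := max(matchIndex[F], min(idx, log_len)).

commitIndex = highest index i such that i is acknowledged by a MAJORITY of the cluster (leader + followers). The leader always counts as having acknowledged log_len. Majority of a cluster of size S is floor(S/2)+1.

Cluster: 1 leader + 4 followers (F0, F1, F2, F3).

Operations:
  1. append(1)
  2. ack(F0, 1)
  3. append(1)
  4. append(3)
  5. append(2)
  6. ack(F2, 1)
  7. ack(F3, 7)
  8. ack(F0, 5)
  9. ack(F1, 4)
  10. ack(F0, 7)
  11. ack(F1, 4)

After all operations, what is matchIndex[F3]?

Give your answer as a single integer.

Op 1: append 1 -> log_len=1
Op 2: F0 acks idx 1 -> match: F0=1 F1=0 F2=0 F3=0; commitIndex=0
Op 3: append 1 -> log_len=2
Op 4: append 3 -> log_len=5
Op 5: append 2 -> log_len=7
Op 6: F2 acks idx 1 -> match: F0=1 F1=0 F2=1 F3=0; commitIndex=1
Op 7: F3 acks idx 7 -> match: F0=1 F1=0 F2=1 F3=7; commitIndex=1
Op 8: F0 acks idx 5 -> match: F0=5 F1=0 F2=1 F3=7; commitIndex=5
Op 9: F1 acks idx 4 -> match: F0=5 F1=4 F2=1 F3=7; commitIndex=5
Op 10: F0 acks idx 7 -> match: F0=7 F1=4 F2=1 F3=7; commitIndex=7
Op 11: F1 acks idx 4 -> match: F0=7 F1=4 F2=1 F3=7; commitIndex=7

Answer: 7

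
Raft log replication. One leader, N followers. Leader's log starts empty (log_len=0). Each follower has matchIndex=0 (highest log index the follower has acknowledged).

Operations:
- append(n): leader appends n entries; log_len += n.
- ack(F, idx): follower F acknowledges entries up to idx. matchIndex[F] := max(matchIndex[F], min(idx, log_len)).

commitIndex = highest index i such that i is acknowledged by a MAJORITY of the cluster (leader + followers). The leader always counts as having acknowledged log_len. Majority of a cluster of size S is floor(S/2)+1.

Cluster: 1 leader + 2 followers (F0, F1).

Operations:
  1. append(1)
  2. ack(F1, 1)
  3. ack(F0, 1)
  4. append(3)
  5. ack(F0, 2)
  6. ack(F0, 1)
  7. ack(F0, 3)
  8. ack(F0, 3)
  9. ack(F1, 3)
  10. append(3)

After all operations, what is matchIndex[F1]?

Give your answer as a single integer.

Op 1: append 1 -> log_len=1
Op 2: F1 acks idx 1 -> match: F0=0 F1=1; commitIndex=1
Op 3: F0 acks idx 1 -> match: F0=1 F1=1; commitIndex=1
Op 4: append 3 -> log_len=4
Op 5: F0 acks idx 2 -> match: F0=2 F1=1; commitIndex=2
Op 6: F0 acks idx 1 -> match: F0=2 F1=1; commitIndex=2
Op 7: F0 acks idx 3 -> match: F0=3 F1=1; commitIndex=3
Op 8: F0 acks idx 3 -> match: F0=3 F1=1; commitIndex=3
Op 9: F1 acks idx 3 -> match: F0=3 F1=3; commitIndex=3
Op 10: append 3 -> log_len=7

Answer: 3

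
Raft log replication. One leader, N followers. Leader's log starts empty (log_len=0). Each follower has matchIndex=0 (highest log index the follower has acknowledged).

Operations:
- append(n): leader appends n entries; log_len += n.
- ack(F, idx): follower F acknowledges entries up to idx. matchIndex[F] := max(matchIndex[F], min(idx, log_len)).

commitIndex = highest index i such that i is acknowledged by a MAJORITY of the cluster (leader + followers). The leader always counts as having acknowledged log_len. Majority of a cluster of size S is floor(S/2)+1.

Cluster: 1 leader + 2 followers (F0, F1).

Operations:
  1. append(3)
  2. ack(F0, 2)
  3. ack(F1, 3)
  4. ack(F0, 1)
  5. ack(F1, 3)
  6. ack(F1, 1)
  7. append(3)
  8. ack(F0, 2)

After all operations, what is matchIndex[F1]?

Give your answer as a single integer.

Op 1: append 3 -> log_len=3
Op 2: F0 acks idx 2 -> match: F0=2 F1=0; commitIndex=2
Op 3: F1 acks idx 3 -> match: F0=2 F1=3; commitIndex=3
Op 4: F0 acks idx 1 -> match: F0=2 F1=3; commitIndex=3
Op 5: F1 acks idx 3 -> match: F0=2 F1=3; commitIndex=3
Op 6: F1 acks idx 1 -> match: F0=2 F1=3; commitIndex=3
Op 7: append 3 -> log_len=6
Op 8: F0 acks idx 2 -> match: F0=2 F1=3; commitIndex=3

Answer: 3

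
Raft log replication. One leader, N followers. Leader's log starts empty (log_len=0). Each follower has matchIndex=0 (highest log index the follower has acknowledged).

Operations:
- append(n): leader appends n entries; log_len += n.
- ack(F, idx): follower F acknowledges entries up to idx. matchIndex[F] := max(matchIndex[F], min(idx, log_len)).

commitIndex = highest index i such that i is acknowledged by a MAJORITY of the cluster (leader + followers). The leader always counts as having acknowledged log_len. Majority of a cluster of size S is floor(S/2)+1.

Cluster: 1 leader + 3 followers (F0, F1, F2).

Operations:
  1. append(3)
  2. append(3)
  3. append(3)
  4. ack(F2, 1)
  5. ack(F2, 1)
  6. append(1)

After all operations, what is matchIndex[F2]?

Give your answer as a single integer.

Op 1: append 3 -> log_len=3
Op 2: append 3 -> log_len=6
Op 3: append 3 -> log_len=9
Op 4: F2 acks idx 1 -> match: F0=0 F1=0 F2=1; commitIndex=0
Op 5: F2 acks idx 1 -> match: F0=0 F1=0 F2=1; commitIndex=0
Op 6: append 1 -> log_len=10

Answer: 1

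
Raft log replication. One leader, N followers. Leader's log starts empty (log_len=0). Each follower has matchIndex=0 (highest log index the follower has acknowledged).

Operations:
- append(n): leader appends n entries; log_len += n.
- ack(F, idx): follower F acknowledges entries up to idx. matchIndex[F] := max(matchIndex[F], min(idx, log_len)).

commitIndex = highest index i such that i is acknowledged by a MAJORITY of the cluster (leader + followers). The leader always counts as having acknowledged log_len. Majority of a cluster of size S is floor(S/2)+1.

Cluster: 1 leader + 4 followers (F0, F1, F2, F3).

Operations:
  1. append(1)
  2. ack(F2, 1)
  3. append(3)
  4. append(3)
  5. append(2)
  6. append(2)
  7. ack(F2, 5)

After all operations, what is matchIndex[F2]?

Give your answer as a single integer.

Answer: 5

Derivation:
Op 1: append 1 -> log_len=1
Op 2: F2 acks idx 1 -> match: F0=0 F1=0 F2=1 F3=0; commitIndex=0
Op 3: append 3 -> log_len=4
Op 4: append 3 -> log_len=7
Op 5: append 2 -> log_len=9
Op 6: append 2 -> log_len=11
Op 7: F2 acks idx 5 -> match: F0=0 F1=0 F2=5 F3=0; commitIndex=0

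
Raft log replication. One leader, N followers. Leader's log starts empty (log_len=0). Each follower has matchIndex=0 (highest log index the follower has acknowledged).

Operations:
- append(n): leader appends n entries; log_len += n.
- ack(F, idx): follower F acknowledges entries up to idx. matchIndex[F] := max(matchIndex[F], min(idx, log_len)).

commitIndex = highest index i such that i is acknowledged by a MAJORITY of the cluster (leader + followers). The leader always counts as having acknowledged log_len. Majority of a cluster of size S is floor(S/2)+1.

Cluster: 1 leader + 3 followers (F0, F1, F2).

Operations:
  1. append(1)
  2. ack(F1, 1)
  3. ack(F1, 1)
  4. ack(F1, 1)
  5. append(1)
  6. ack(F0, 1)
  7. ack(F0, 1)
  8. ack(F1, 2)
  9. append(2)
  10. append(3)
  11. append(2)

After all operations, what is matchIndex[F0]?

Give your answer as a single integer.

Answer: 1

Derivation:
Op 1: append 1 -> log_len=1
Op 2: F1 acks idx 1 -> match: F0=0 F1=1 F2=0; commitIndex=0
Op 3: F1 acks idx 1 -> match: F0=0 F1=1 F2=0; commitIndex=0
Op 4: F1 acks idx 1 -> match: F0=0 F1=1 F2=0; commitIndex=0
Op 5: append 1 -> log_len=2
Op 6: F0 acks idx 1 -> match: F0=1 F1=1 F2=0; commitIndex=1
Op 7: F0 acks idx 1 -> match: F0=1 F1=1 F2=0; commitIndex=1
Op 8: F1 acks idx 2 -> match: F0=1 F1=2 F2=0; commitIndex=1
Op 9: append 2 -> log_len=4
Op 10: append 3 -> log_len=7
Op 11: append 2 -> log_len=9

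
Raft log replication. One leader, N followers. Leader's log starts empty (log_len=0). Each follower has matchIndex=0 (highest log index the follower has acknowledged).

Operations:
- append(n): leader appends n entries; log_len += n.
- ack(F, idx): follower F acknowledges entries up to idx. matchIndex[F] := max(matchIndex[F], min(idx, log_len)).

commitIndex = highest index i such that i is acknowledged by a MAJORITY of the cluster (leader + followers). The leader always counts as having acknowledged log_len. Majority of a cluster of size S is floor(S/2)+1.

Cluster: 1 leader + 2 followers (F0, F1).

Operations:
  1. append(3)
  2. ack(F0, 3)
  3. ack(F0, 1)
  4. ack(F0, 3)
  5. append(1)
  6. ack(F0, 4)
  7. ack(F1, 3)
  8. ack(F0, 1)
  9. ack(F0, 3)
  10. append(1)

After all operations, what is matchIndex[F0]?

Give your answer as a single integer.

Op 1: append 3 -> log_len=3
Op 2: F0 acks idx 3 -> match: F0=3 F1=0; commitIndex=3
Op 3: F0 acks idx 1 -> match: F0=3 F1=0; commitIndex=3
Op 4: F0 acks idx 3 -> match: F0=3 F1=0; commitIndex=3
Op 5: append 1 -> log_len=4
Op 6: F0 acks idx 4 -> match: F0=4 F1=0; commitIndex=4
Op 7: F1 acks idx 3 -> match: F0=4 F1=3; commitIndex=4
Op 8: F0 acks idx 1 -> match: F0=4 F1=3; commitIndex=4
Op 9: F0 acks idx 3 -> match: F0=4 F1=3; commitIndex=4
Op 10: append 1 -> log_len=5

Answer: 4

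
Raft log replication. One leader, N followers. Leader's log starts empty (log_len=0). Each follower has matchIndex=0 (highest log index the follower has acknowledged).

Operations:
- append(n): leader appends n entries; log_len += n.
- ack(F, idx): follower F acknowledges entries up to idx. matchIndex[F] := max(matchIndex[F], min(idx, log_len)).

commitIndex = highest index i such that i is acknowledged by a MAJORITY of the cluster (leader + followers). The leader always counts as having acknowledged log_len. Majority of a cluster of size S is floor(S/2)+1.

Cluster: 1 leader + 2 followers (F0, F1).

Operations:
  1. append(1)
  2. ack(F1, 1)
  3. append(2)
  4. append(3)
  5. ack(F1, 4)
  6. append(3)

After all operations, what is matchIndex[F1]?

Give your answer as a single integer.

Op 1: append 1 -> log_len=1
Op 2: F1 acks idx 1 -> match: F0=0 F1=1; commitIndex=1
Op 3: append 2 -> log_len=3
Op 4: append 3 -> log_len=6
Op 5: F1 acks idx 4 -> match: F0=0 F1=4; commitIndex=4
Op 6: append 3 -> log_len=9

Answer: 4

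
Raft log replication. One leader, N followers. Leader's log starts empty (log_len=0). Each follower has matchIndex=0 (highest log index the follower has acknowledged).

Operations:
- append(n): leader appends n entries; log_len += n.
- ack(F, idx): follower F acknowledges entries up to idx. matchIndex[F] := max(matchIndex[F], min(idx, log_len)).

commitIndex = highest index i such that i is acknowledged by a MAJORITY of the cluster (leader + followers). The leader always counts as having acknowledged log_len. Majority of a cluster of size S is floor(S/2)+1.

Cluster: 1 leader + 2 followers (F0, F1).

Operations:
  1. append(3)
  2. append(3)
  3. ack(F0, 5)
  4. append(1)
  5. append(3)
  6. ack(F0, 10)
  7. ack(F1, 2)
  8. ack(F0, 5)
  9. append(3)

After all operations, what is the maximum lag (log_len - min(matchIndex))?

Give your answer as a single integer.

Op 1: append 3 -> log_len=3
Op 2: append 3 -> log_len=6
Op 3: F0 acks idx 5 -> match: F0=5 F1=0; commitIndex=5
Op 4: append 1 -> log_len=7
Op 5: append 3 -> log_len=10
Op 6: F0 acks idx 10 -> match: F0=10 F1=0; commitIndex=10
Op 7: F1 acks idx 2 -> match: F0=10 F1=2; commitIndex=10
Op 8: F0 acks idx 5 -> match: F0=10 F1=2; commitIndex=10
Op 9: append 3 -> log_len=13

Answer: 11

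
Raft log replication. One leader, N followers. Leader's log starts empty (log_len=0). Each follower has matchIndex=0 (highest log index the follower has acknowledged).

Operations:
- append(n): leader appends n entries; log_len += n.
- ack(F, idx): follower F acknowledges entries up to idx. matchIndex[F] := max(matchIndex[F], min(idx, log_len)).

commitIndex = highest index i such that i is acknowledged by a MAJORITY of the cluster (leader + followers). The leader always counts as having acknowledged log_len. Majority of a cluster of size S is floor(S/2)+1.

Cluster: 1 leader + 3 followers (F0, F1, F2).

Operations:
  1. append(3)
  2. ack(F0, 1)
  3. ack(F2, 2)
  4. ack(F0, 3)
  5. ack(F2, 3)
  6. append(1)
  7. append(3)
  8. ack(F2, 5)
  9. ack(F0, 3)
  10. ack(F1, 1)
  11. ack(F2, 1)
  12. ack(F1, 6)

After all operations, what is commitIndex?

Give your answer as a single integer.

Op 1: append 3 -> log_len=3
Op 2: F0 acks idx 1 -> match: F0=1 F1=0 F2=0; commitIndex=0
Op 3: F2 acks idx 2 -> match: F0=1 F1=0 F2=2; commitIndex=1
Op 4: F0 acks idx 3 -> match: F0=3 F1=0 F2=2; commitIndex=2
Op 5: F2 acks idx 3 -> match: F0=3 F1=0 F2=3; commitIndex=3
Op 6: append 1 -> log_len=4
Op 7: append 3 -> log_len=7
Op 8: F2 acks idx 5 -> match: F0=3 F1=0 F2=5; commitIndex=3
Op 9: F0 acks idx 3 -> match: F0=3 F1=0 F2=5; commitIndex=3
Op 10: F1 acks idx 1 -> match: F0=3 F1=1 F2=5; commitIndex=3
Op 11: F2 acks idx 1 -> match: F0=3 F1=1 F2=5; commitIndex=3
Op 12: F1 acks idx 6 -> match: F0=3 F1=6 F2=5; commitIndex=5

Answer: 5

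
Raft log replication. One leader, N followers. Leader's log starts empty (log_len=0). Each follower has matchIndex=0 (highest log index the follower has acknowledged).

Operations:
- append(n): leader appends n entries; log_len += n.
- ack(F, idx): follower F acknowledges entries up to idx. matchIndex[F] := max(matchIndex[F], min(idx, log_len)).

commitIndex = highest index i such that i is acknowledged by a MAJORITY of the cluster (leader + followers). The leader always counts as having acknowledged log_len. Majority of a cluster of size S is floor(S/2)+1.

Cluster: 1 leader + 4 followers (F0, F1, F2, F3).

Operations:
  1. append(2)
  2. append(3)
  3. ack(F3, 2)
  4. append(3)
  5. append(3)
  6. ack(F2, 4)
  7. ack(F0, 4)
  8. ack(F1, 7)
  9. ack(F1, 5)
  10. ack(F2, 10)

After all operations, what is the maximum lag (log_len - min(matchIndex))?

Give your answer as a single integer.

Op 1: append 2 -> log_len=2
Op 2: append 3 -> log_len=5
Op 3: F3 acks idx 2 -> match: F0=0 F1=0 F2=0 F3=2; commitIndex=0
Op 4: append 3 -> log_len=8
Op 5: append 3 -> log_len=11
Op 6: F2 acks idx 4 -> match: F0=0 F1=0 F2=4 F3=2; commitIndex=2
Op 7: F0 acks idx 4 -> match: F0=4 F1=0 F2=4 F3=2; commitIndex=4
Op 8: F1 acks idx 7 -> match: F0=4 F1=7 F2=4 F3=2; commitIndex=4
Op 9: F1 acks idx 5 -> match: F0=4 F1=7 F2=4 F3=2; commitIndex=4
Op 10: F2 acks idx 10 -> match: F0=4 F1=7 F2=10 F3=2; commitIndex=7

Answer: 9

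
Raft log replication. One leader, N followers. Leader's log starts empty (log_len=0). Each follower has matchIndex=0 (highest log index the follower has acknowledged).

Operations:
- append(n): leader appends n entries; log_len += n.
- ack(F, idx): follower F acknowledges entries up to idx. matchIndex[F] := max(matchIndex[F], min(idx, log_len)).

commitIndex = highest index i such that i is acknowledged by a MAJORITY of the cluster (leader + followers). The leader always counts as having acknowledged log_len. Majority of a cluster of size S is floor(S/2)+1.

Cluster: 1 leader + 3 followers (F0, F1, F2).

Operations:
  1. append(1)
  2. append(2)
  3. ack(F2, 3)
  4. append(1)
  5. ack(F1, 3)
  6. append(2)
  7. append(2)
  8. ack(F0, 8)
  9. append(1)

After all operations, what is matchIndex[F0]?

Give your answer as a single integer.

Op 1: append 1 -> log_len=1
Op 2: append 2 -> log_len=3
Op 3: F2 acks idx 3 -> match: F0=0 F1=0 F2=3; commitIndex=0
Op 4: append 1 -> log_len=4
Op 5: F1 acks idx 3 -> match: F0=0 F1=3 F2=3; commitIndex=3
Op 6: append 2 -> log_len=6
Op 7: append 2 -> log_len=8
Op 8: F0 acks idx 8 -> match: F0=8 F1=3 F2=3; commitIndex=3
Op 9: append 1 -> log_len=9

Answer: 8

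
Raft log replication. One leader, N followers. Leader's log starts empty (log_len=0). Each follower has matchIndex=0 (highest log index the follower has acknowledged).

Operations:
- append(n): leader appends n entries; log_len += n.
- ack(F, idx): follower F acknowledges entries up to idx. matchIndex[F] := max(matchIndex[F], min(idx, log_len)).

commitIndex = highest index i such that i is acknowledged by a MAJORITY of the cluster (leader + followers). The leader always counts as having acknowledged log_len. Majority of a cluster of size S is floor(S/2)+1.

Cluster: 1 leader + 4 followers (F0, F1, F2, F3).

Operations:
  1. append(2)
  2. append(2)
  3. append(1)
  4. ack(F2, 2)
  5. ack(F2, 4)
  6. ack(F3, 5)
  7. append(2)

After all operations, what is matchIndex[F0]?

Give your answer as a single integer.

Answer: 0

Derivation:
Op 1: append 2 -> log_len=2
Op 2: append 2 -> log_len=4
Op 3: append 1 -> log_len=5
Op 4: F2 acks idx 2 -> match: F0=0 F1=0 F2=2 F3=0; commitIndex=0
Op 5: F2 acks idx 4 -> match: F0=0 F1=0 F2=4 F3=0; commitIndex=0
Op 6: F3 acks idx 5 -> match: F0=0 F1=0 F2=4 F3=5; commitIndex=4
Op 7: append 2 -> log_len=7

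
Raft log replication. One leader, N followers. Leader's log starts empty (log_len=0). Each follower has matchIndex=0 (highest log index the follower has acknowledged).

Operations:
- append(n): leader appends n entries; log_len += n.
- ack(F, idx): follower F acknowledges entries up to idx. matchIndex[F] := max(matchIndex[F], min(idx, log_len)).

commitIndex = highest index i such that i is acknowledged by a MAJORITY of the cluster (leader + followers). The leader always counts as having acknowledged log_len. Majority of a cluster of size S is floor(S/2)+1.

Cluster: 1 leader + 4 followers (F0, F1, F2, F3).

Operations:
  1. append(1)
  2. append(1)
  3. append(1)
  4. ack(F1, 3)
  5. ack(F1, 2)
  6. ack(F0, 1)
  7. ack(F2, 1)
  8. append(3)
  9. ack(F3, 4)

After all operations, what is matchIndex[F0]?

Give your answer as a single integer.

Answer: 1

Derivation:
Op 1: append 1 -> log_len=1
Op 2: append 1 -> log_len=2
Op 3: append 1 -> log_len=3
Op 4: F1 acks idx 3 -> match: F0=0 F1=3 F2=0 F3=0; commitIndex=0
Op 5: F1 acks idx 2 -> match: F0=0 F1=3 F2=0 F3=0; commitIndex=0
Op 6: F0 acks idx 1 -> match: F0=1 F1=3 F2=0 F3=0; commitIndex=1
Op 7: F2 acks idx 1 -> match: F0=1 F1=3 F2=1 F3=0; commitIndex=1
Op 8: append 3 -> log_len=6
Op 9: F3 acks idx 4 -> match: F0=1 F1=3 F2=1 F3=4; commitIndex=3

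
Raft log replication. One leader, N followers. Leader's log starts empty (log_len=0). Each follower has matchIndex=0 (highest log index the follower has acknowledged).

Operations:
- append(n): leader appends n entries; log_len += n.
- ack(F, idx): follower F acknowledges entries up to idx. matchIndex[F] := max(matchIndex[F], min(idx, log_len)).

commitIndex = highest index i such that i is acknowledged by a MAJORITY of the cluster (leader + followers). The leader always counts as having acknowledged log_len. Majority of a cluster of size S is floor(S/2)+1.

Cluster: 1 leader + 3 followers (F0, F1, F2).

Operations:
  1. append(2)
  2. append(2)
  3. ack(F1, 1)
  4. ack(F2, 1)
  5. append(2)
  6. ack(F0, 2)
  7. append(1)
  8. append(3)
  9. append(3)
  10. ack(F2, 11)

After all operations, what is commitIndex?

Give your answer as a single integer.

Answer: 2

Derivation:
Op 1: append 2 -> log_len=2
Op 2: append 2 -> log_len=4
Op 3: F1 acks idx 1 -> match: F0=0 F1=1 F2=0; commitIndex=0
Op 4: F2 acks idx 1 -> match: F0=0 F1=1 F2=1; commitIndex=1
Op 5: append 2 -> log_len=6
Op 6: F0 acks idx 2 -> match: F0=2 F1=1 F2=1; commitIndex=1
Op 7: append 1 -> log_len=7
Op 8: append 3 -> log_len=10
Op 9: append 3 -> log_len=13
Op 10: F2 acks idx 11 -> match: F0=2 F1=1 F2=11; commitIndex=2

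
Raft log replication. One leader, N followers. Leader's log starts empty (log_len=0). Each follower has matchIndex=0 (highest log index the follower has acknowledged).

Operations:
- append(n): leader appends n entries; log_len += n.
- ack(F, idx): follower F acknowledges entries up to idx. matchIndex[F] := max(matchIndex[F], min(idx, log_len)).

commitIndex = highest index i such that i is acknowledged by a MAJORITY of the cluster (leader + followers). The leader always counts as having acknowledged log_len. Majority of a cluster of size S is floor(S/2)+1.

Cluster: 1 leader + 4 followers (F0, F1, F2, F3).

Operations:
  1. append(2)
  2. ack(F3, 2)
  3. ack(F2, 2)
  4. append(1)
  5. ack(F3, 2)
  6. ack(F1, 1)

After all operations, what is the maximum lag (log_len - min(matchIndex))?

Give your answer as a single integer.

Answer: 3

Derivation:
Op 1: append 2 -> log_len=2
Op 2: F3 acks idx 2 -> match: F0=0 F1=0 F2=0 F3=2; commitIndex=0
Op 3: F2 acks idx 2 -> match: F0=0 F1=0 F2=2 F3=2; commitIndex=2
Op 4: append 1 -> log_len=3
Op 5: F3 acks idx 2 -> match: F0=0 F1=0 F2=2 F3=2; commitIndex=2
Op 6: F1 acks idx 1 -> match: F0=0 F1=1 F2=2 F3=2; commitIndex=2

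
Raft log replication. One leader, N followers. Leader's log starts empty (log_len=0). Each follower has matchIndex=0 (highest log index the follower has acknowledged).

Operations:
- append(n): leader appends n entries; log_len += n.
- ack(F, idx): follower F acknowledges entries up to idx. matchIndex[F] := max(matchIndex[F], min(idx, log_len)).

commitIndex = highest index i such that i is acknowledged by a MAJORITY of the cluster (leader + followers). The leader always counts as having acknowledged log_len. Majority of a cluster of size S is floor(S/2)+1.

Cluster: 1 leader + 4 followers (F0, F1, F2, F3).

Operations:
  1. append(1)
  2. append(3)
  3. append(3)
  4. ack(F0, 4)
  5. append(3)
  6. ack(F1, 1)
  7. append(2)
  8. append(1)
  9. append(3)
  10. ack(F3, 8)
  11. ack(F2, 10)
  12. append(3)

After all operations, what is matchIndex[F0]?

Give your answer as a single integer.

Answer: 4

Derivation:
Op 1: append 1 -> log_len=1
Op 2: append 3 -> log_len=4
Op 3: append 3 -> log_len=7
Op 4: F0 acks idx 4 -> match: F0=4 F1=0 F2=0 F3=0; commitIndex=0
Op 5: append 3 -> log_len=10
Op 6: F1 acks idx 1 -> match: F0=4 F1=1 F2=0 F3=0; commitIndex=1
Op 7: append 2 -> log_len=12
Op 8: append 1 -> log_len=13
Op 9: append 3 -> log_len=16
Op 10: F3 acks idx 8 -> match: F0=4 F1=1 F2=0 F3=8; commitIndex=4
Op 11: F2 acks idx 10 -> match: F0=4 F1=1 F2=10 F3=8; commitIndex=8
Op 12: append 3 -> log_len=19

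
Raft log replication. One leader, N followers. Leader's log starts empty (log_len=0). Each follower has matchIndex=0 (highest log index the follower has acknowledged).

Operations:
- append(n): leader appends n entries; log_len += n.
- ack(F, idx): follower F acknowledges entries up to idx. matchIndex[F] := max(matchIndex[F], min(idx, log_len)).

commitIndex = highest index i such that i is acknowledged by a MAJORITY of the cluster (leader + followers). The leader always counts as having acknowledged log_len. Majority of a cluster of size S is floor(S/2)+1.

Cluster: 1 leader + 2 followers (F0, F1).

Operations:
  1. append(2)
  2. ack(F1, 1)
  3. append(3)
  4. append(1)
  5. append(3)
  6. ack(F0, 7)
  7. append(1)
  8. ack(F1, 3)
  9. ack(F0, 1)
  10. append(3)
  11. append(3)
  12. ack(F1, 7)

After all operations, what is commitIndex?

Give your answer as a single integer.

Answer: 7

Derivation:
Op 1: append 2 -> log_len=2
Op 2: F1 acks idx 1 -> match: F0=0 F1=1; commitIndex=1
Op 3: append 3 -> log_len=5
Op 4: append 1 -> log_len=6
Op 5: append 3 -> log_len=9
Op 6: F0 acks idx 7 -> match: F0=7 F1=1; commitIndex=7
Op 7: append 1 -> log_len=10
Op 8: F1 acks idx 3 -> match: F0=7 F1=3; commitIndex=7
Op 9: F0 acks idx 1 -> match: F0=7 F1=3; commitIndex=7
Op 10: append 3 -> log_len=13
Op 11: append 3 -> log_len=16
Op 12: F1 acks idx 7 -> match: F0=7 F1=7; commitIndex=7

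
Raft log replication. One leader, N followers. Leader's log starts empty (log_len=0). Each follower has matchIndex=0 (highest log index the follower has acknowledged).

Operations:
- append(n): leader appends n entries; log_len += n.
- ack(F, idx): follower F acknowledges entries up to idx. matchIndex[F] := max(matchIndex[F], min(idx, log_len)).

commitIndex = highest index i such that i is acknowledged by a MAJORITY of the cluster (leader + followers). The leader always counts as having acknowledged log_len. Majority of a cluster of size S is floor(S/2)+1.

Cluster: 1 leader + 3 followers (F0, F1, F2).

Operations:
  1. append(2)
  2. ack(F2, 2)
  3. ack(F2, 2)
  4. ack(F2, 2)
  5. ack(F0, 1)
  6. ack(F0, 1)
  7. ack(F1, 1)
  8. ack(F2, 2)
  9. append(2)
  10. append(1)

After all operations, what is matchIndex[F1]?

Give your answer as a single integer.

Answer: 1

Derivation:
Op 1: append 2 -> log_len=2
Op 2: F2 acks idx 2 -> match: F0=0 F1=0 F2=2; commitIndex=0
Op 3: F2 acks idx 2 -> match: F0=0 F1=0 F2=2; commitIndex=0
Op 4: F2 acks idx 2 -> match: F0=0 F1=0 F2=2; commitIndex=0
Op 5: F0 acks idx 1 -> match: F0=1 F1=0 F2=2; commitIndex=1
Op 6: F0 acks idx 1 -> match: F0=1 F1=0 F2=2; commitIndex=1
Op 7: F1 acks idx 1 -> match: F0=1 F1=1 F2=2; commitIndex=1
Op 8: F2 acks idx 2 -> match: F0=1 F1=1 F2=2; commitIndex=1
Op 9: append 2 -> log_len=4
Op 10: append 1 -> log_len=5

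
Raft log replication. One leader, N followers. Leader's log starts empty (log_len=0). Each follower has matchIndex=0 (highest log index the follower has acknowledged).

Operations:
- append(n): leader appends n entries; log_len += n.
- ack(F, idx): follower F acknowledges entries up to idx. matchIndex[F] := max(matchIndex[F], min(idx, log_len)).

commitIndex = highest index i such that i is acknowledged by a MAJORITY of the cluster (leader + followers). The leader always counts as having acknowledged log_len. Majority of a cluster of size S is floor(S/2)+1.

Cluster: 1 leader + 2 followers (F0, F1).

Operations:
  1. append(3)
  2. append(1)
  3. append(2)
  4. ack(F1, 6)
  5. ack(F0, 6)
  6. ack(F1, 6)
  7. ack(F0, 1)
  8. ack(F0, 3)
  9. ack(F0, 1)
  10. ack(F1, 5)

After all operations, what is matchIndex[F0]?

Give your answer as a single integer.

Op 1: append 3 -> log_len=3
Op 2: append 1 -> log_len=4
Op 3: append 2 -> log_len=6
Op 4: F1 acks idx 6 -> match: F0=0 F1=6; commitIndex=6
Op 5: F0 acks idx 6 -> match: F0=6 F1=6; commitIndex=6
Op 6: F1 acks idx 6 -> match: F0=6 F1=6; commitIndex=6
Op 7: F0 acks idx 1 -> match: F0=6 F1=6; commitIndex=6
Op 8: F0 acks idx 3 -> match: F0=6 F1=6; commitIndex=6
Op 9: F0 acks idx 1 -> match: F0=6 F1=6; commitIndex=6
Op 10: F1 acks idx 5 -> match: F0=6 F1=6; commitIndex=6

Answer: 6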